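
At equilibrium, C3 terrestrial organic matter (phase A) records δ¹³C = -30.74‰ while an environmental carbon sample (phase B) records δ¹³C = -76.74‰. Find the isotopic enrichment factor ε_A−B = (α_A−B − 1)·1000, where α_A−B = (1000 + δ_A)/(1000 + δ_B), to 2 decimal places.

49.82‰

α_A−B = (1000 + -30.74) / (1000 + -76.74) = 969.26 / 923.26 = 1.049823
ε_A−B = (1.049823 − 1) × 1000 = 49.823‰
(The approximation ε ≈ δ_A − δ_B would give 46.00‰.)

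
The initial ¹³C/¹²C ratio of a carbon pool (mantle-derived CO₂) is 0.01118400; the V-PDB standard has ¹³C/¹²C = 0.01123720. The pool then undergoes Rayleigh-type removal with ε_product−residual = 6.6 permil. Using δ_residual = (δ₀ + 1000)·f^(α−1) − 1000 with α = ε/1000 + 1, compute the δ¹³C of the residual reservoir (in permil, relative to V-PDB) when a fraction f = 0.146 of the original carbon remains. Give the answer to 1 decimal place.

-17.3 permil

δ₀ = (0.01118400/0.01123720 − 1)×1000 = (0.995266 − 1)×1000 = -4.734 permil
α − 1 = ε/1000 = 0.0066
f^(α−1) = 0.146^(0.0066) = 0.987381
δ_res = (-4.734 + 1000) × 0.987381 − 1000 = 982.706 − 1000 = -17.29 permil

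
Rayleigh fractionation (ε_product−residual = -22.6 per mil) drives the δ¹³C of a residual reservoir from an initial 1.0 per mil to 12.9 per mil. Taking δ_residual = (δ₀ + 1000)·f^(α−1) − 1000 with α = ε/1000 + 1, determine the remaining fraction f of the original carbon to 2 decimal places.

α − 1 = ε/1000 = -0.0226
(δ_res + 1000)/(δ₀ + 1000) = (12.9 + 1000)/(1.0 + 1000) = 1012.9/1001.0 = 1.011888
f = 1.011888^(1/-0.0226) = exp(ln(1.011888)/-0.0226) = exp(0.01182/-0.0226)
f = exp(-0.5229) = 0.5928

0.59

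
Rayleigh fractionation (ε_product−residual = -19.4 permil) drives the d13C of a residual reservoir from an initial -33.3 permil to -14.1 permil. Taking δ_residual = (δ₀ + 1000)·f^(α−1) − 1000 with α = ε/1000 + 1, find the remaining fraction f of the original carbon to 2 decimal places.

α − 1 = ε/1000 = -0.0194
(δ_res + 1000)/(δ₀ + 1000) = (-14.1 + 1000)/(-33.3 + 1000) = 985.9/966.7 = 1.019861
f = 1.019861^(1/-0.0194) = exp(ln(1.019861)/-0.0194) = exp(0.01967/-0.0194)
f = exp(-1.0137) = 0.3629

0.36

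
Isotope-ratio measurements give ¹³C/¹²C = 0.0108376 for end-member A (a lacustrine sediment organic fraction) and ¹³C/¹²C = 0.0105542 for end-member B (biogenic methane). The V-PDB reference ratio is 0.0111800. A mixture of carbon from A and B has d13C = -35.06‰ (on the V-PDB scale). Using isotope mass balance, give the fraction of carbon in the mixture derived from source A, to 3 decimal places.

0.825

δ_A = (0.0108376/0.0111800 − 1)×1000 = (0.969374 − 1)×1000 = -30.626‰
δ_B = (0.0105542/0.0111800 − 1)×1000 = (0.944025 − 1)×1000 = -55.975‰
f_A = (δ_mix − δ_B)/(δ_A − δ_B) = (-35.06 − (-55.975))/(-30.626 − (-55.975))
f_A = 20.915 / 25.349 = 0.8251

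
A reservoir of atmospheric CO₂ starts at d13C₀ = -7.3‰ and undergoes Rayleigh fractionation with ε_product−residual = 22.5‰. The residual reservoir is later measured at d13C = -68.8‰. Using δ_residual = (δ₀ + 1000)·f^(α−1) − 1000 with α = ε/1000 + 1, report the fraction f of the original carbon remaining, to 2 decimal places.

α − 1 = ε/1000 = 0.0225
(δ_res + 1000)/(δ₀ + 1000) = (-68.8 + 1000)/(-7.3 + 1000) = 931.2/992.7 = 0.938048
f = 0.938048^(1/0.0225) = exp(ln(0.938048)/0.0225) = exp(-0.06395/0.0225)
f = exp(-2.8424) = 0.0583

0.06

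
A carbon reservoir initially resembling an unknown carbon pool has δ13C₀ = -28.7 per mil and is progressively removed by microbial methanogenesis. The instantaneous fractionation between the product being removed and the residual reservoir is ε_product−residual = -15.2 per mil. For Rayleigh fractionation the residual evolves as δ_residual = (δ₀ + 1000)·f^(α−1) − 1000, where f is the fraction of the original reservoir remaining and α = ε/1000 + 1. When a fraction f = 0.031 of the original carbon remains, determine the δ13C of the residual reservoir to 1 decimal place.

24.0 per mil

Rayleigh residual: δ_res = (δ₀ + 1000)·f^(α−1) − 1000
α = ε/1000 + 1 = 0.98480, so α − 1 = -0.01520
f^(α−1) = 0.031^(-0.01520) = 1.054220
δ_res = (-28.7 + 1000) × 1.054220 − 1000 = 1023.964 − 1000 = 23.96 per mil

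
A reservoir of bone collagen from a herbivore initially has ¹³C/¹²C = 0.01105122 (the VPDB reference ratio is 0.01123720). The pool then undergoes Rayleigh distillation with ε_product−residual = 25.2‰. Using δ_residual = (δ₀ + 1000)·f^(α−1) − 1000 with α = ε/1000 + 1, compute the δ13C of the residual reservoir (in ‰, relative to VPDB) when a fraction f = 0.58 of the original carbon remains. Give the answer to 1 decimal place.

-30.0‰

δ₀ = (0.01105122/0.01123720 − 1)×1000 = (0.983450 − 1)×1000 = -16.550‰
α − 1 = ε/1000 = 0.0252
f^(α−1) = 0.58^(0.0252) = 0.986367
δ_res = (-16.550 + 1000) × 0.986367 − 1000 = 970.042 − 1000 = -29.96‰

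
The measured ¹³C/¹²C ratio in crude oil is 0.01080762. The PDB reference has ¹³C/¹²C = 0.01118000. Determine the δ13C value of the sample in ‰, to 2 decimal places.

δ13C = (R_sample / R_standard − 1) × 1000
R_sample / R_standard = 0.01080762 / 0.01118000 = 0.966692
δ13C = (0.966692 − 1) × 1000 = -33.308‰

-33.31‰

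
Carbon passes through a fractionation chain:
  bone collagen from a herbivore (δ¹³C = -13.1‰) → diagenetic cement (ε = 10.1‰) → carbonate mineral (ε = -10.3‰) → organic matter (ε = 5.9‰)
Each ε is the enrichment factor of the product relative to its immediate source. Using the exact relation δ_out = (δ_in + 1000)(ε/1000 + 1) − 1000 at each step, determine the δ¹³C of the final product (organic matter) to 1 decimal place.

-7.6‰

step 1: δ = (-13.10 + 1000)·(10.1/1000 + 1) − 1000 = -3.13‰
step 2: δ = (-3.13 + 1000)·(-10.3/1000 + 1) − 1000 = -13.40‰
step 3: δ = (-13.40 + 1000)·(5.9/1000 + 1) − 1000 = -7.58‰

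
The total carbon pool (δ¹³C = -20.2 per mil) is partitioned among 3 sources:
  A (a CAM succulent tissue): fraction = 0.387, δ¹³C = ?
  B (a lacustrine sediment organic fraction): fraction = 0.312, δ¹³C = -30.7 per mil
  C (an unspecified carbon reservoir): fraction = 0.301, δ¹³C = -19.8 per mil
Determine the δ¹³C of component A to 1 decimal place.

Isotope mass balance: δ_bulk = Σ fᵢ·δᵢ.
-20.2 = 0.387×δ_A + 0.312×(-30.7) + 0.301×(-19.8)
0.387·δ_A = -20.2 − (-15.538) = -4.662
δ_A = -4.662 / 0.387 = -12.05 per mil

-12.0 per mil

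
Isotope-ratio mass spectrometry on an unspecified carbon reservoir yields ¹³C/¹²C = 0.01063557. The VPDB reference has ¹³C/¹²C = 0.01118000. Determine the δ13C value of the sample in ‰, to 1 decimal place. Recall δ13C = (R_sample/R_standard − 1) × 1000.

-48.7‰

δ13C = (R_sample / R_standard − 1) × 1000
R_sample / R_standard = 0.01063557 / 0.01118000 = 0.951303
δ13C = (0.951303 − 1) × 1000 = -48.70‰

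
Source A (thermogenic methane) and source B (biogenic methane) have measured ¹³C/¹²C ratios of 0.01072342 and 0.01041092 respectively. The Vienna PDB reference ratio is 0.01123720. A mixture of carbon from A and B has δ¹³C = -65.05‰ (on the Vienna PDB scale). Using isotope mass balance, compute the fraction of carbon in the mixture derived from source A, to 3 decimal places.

0.305

δ_A = (0.01072342/0.01123720 − 1)×1000 = (0.954279 − 1)×1000 = -45.721‰
δ_B = (0.01041092/0.01123720 − 1)×1000 = (0.926469 − 1)×1000 = -73.531‰
f_A = (δ_mix − δ_B)/(δ_A − δ_B) = (-65.05 − (-73.531))/(-45.721 − (-73.531))
f_A = 8.481 / 27.809 = 0.3050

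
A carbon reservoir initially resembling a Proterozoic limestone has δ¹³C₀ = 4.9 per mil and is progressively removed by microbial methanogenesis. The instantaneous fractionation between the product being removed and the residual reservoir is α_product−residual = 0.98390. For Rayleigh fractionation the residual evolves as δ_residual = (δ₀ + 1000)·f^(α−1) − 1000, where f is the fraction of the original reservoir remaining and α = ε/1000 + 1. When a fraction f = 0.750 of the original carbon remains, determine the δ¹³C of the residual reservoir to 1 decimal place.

9.6 per mil

Rayleigh residual: δ_res = (δ₀ + 1000)·f^(α−1) − 1000
α − 1 = -0.01610
f^(α−1) = 0.750^(-0.01610) = 1.004642
δ_res = (4.9 + 1000) × 1.004642 − 1000 = 1009.565 − 1000 = 9.57 per mil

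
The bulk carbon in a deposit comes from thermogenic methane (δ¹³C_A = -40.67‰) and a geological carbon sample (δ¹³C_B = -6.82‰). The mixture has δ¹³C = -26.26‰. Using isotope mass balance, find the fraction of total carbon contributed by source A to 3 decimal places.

δ_mix = f_A·δ_A + (1 − f_A)·δ_B  ⇒  f_A = (δ_mix − δ_B)/(δ_A − δ_B)
f_A = (-26.26 − (-6.82)) / (-40.67 − (-6.82))
f_A = -19.44 / -33.85 = 0.5743

0.574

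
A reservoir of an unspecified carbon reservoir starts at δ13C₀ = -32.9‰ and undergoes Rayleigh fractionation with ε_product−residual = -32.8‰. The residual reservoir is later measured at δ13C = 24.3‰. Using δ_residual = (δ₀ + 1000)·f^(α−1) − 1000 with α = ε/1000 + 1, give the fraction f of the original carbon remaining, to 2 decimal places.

0.17

α − 1 = ε/1000 = -0.0328
(δ_res + 1000)/(δ₀ + 1000) = (24.3 + 1000)/(-32.9 + 1000) = 1024.3/967.1 = 1.059146
f = 1.059146^(1/-0.0328) = exp(ln(1.059146)/-0.0328) = exp(0.05746/-0.0328)
f = exp(-1.7519) = 0.1734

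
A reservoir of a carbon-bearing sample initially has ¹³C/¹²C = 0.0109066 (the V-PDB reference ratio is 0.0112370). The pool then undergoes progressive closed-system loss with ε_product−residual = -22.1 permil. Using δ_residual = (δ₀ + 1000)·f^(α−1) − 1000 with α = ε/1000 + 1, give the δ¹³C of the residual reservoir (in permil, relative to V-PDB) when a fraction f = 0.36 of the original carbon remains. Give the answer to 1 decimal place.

δ₀ = (0.0109066/0.0112370 − 1)×1000 = (0.970597 − 1)×1000 = -29.403 permil
α − 1 = ε/1000 = -0.0221
f^(α−1) = 0.36^(-0.0221) = 1.022835
δ_res = (-29.403 + 1000) × 1.022835 − 1000 = 992.761 − 1000 = -7.24 permil

-7.2 permil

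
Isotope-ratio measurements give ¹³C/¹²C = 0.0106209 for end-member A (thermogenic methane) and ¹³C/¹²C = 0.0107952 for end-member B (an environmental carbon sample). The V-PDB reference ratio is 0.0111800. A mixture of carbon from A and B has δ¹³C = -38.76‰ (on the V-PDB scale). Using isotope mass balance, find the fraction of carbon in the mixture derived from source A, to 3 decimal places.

0.278

δ_A = (0.0106209/0.0111800 − 1)×1000 = (0.949991 − 1)×1000 = -50.009‰
δ_B = (0.0107952/0.0111800 − 1)×1000 = (0.965581 − 1)×1000 = -34.419‰
f_A = (δ_mix − δ_B)/(δ_A − δ_B) = (-38.76 − (-34.419))/(-50.009 − (-34.419))
f_A = -4.341 / -15.590 = 0.2785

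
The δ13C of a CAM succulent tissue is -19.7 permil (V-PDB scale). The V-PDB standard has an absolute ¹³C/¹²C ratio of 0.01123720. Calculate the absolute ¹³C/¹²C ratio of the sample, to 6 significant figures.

0.0110158

R_sample = R_standard × (δ13C/1000 + 1)
R_sample = 0.01123720 × (-19.7/1000 + 1) = 0.01123720 × 0.980300
R_sample = 0.0110158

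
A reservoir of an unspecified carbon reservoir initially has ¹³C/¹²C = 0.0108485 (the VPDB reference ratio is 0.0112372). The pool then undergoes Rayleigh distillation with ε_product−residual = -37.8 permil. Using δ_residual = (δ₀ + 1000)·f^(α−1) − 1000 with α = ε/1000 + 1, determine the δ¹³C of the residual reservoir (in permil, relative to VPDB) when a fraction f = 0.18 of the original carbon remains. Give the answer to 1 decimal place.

δ₀ = (0.0108485/0.0112372 − 1)×1000 = (0.965410 − 1)×1000 = -34.590 permil
α − 1 = ε/1000 = -0.0378
f^(α−1) = 0.18^(-0.0378) = 1.066966
δ_res = (-34.590 + 1000) × 1.066966 − 1000 = 1030.059 − 1000 = 30.06 permil

30.1 permil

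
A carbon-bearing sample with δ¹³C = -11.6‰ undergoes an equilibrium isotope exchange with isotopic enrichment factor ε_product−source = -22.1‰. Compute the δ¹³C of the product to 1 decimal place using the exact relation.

-33.4‰

To first order, δ_product ≈ δ_source + ε = -33.7‰.
Exactly, δ_product = (δ_source + 1000)·(ε/1000 + 1) − 1000.
δ_product = (-11.6 + 1000) × (-22.1/1000 + 1) − 1000
δ_product = -33.44‰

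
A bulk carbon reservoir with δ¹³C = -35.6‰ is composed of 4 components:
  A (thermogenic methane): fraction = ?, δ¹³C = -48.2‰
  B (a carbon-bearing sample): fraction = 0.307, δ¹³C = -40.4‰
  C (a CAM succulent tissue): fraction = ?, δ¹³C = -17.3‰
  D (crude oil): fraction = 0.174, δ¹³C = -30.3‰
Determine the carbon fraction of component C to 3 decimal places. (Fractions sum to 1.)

0.229

Let f_C and f_A be the unknown fractions; fractions sum to 1 so f_C + f_A = 0.519.
Mass balance: Σ fᵢ·δᵢ = δ_bulk ⇒ f_C·(-17.3) + f_A·(-48.2) = -35.6 − (-17.675) = -17.925
Substitute f_A = 0.519 − f_C:
f_C·(-17.3 − -48.2) = -17.925 − 0.519×(-48.2) = 7.091
f_C = 7.091 / 30.9 = 0.2295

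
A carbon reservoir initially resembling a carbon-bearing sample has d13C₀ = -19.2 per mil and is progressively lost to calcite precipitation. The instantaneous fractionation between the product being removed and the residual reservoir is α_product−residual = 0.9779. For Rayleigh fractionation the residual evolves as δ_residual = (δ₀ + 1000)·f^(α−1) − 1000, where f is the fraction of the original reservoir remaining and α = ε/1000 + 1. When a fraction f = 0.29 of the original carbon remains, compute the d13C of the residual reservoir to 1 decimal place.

8.0 per mil

Rayleigh residual: δ_res = (δ₀ + 1000)·f^(α−1) − 1000
α − 1 = -0.02210
f^(α−1) = 0.29^(-0.02210) = 1.027735
δ_res = (-19.2 + 1000) × 1.027735 − 1000 = 1008.002 − 1000 = 8.00 per mil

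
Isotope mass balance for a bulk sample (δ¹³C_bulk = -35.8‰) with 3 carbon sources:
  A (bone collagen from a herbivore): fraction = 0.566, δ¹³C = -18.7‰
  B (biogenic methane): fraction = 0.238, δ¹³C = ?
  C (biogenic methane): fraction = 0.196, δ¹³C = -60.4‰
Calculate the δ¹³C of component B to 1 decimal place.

-56.2‰

Isotope mass balance: δ_bulk = Σ fᵢ·δᵢ.
-35.8 = 0.566×(-18.7) + 0.238×δ_B + 0.196×(-60.4)
0.238·δ_B = -35.8 − (-22.423) = -13.377
δ_B = -13.377 / 0.238 = -56.21‰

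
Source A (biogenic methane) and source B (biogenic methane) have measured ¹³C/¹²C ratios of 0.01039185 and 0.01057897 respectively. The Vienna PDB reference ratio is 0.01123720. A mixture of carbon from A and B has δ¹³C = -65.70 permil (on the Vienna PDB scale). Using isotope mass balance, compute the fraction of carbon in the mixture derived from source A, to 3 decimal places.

0.428

δ_A = (0.01039185/0.01123720 − 1)×1000 = (0.924772 − 1)×1000 = -75.228 permil
δ_B = (0.01057897/0.01123720 − 1)×1000 = (0.941424 − 1)×1000 = -58.576 permil
f_A = (δ_mix − δ_B)/(δ_A − δ_B) = (-65.70 − (-58.576))/(-75.228 − (-58.576))
f_A = -7.124 / -16.652 = 0.4278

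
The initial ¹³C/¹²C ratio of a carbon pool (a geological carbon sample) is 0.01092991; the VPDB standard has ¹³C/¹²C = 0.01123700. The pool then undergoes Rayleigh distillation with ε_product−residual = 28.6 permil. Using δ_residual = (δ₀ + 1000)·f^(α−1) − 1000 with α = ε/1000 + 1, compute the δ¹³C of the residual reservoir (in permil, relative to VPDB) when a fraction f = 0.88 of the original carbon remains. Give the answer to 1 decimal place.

δ₀ = (0.01092991/0.01123700 − 1)×1000 = (0.972672 − 1)×1000 = -27.328 permil
α − 1 = ε/1000 = 0.0286
f^(α−1) = 0.88^(0.0286) = 0.996351
δ_res = (-27.328 + 1000) × 0.996351 − 1000 = 969.122 − 1000 = -30.88 permil

-30.9 permil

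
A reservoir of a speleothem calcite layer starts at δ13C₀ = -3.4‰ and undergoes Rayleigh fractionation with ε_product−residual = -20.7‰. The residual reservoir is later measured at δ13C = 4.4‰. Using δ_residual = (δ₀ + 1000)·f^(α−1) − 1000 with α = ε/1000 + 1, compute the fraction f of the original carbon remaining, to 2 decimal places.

α − 1 = ε/1000 = -0.0207
(δ_res + 1000)/(δ₀ + 1000) = (4.4 + 1000)/(-3.4 + 1000) = 1004.4/996.6 = 1.007827
f = 1.007827^(1/-0.0207) = exp(ln(1.007827)/-0.0207) = exp(0.00780/-0.0207)
f = exp(-0.3766) = 0.6862

0.69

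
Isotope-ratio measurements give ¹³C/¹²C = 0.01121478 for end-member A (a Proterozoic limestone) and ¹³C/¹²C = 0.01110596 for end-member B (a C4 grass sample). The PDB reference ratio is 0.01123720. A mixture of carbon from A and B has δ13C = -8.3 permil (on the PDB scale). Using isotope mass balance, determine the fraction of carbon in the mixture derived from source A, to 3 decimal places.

0.349

δ_A = (0.01121478/0.01123720 − 1)×1000 = (0.998005 − 1)×1000 = -1.995 permil
δ_B = (0.01110596/0.01123720 − 1)×1000 = (0.988321 − 1)×1000 = -11.679 permil
f_A = (δ_mix − δ_B)/(δ_A − δ_B) = (-8.3 − (-11.679))/(-1.995 − (-11.679))
f_A = 3.379 / 9.684 = 0.3489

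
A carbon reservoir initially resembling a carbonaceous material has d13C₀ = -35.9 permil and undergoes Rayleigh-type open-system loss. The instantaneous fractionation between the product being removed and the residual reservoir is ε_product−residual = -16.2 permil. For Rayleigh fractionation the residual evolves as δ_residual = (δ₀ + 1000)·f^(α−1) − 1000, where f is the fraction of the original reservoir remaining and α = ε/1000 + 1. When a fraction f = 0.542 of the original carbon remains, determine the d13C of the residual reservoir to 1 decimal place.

Rayleigh residual: δ_res = (δ₀ + 1000)·f^(α−1) − 1000
α = ε/1000 + 1 = 0.98380, so α − 1 = -0.01620
f^(α−1) = 0.542^(-0.01620) = 1.009972
δ_res = (-35.9 + 1000) × 1.009972 − 1000 = 973.714 − 1000 = -26.29 permil

-26.3 permil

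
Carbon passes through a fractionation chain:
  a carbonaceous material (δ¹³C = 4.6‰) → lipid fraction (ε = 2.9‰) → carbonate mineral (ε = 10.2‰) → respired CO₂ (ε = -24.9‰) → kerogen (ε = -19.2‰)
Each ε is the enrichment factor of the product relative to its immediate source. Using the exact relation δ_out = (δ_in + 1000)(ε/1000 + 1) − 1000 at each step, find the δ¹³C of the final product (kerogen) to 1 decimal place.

step 1: δ = (4.60 + 1000)·(2.9/1000 + 1) − 1000 = 7.51‰
step 2: δ = (7.51 + 1000)·(10.2/1000 + 1) − 1000 = 17.79‰
step 3: δ = (17.79 + 1000)·(-24.9/1000 + 1) − 1000 = -7.55‰
step 4: δ = (-7.55 + 1000)·(-19.2/1000 + 1) − 1000 = -26.61‰

-26.6‰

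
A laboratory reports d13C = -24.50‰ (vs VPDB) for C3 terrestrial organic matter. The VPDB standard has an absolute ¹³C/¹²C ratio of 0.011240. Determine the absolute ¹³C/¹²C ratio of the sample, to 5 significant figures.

0.010965

R_sample = R_standard × (d13C/1000 + 1)
R_sample = 0.011240 × (-24.50/1000 + 1) = 0.011240 × 0.975500
R_sample = 0.0109646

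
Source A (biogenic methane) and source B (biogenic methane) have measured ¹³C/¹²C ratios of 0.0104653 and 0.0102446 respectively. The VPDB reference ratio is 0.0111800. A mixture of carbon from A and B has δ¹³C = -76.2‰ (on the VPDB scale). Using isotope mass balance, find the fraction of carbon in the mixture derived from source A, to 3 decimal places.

0.378

δ_A = (0.0104653/0.0111800 − 1)×1000 = (0.936073 − 1)×1000 = -63.927‰
δ_B = (0.0102446/0.0111800 − 1)×1000 = (0.916333 − 1)×1000 = -83.667‰
f_A = (δ_mix − δ_B)/(δ_A − δ_B) = (-76.2 − (-83.667))/(-63.927 − (-83.667))
f_A = 7.467 / 19.741 = 0.3783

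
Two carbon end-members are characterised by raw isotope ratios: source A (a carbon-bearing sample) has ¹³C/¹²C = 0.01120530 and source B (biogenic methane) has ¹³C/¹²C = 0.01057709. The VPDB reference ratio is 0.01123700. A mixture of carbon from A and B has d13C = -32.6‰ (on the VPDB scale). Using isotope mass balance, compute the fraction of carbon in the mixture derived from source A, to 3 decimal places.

δ_A = (0.01120530/0.01123700 − 1)×1000 = (0.997179 − 1)×1000 = -2.821‰
δ_B = (0.01057709/0.01123700 − 1)×1000 = (0.941273 − 1)×1000 = -58.727‰
f_A = (δ_mix − δ_B)/(δ_A − δ_B) = (-32.6 − (-58.727))/(-2.821 − (-58.727))
f_A = 26.127 / 55.905 = 0.4673

0.467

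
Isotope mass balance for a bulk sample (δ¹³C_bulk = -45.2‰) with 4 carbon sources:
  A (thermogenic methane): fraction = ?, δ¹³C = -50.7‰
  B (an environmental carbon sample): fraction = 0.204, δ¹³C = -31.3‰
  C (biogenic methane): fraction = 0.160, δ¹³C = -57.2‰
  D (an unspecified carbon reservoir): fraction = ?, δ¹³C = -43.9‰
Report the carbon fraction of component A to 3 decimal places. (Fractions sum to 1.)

0.256

Let f_A and f_D be the unknown fractions; fractions sum to 1 so f_A + f_D = 0.636.
Mass balance: Σ fᵢ·δᵢ = δ_bulk ⇒ f_A·(-50.7) + f_D·(-43.9) = -45.2 − (-15.537) = -29.663
Substitute f_D = 0.636 − f_A:
f_A·(-50.7 − -43.9) = -29.663 − 0.636×(-43.9) = -1.742
f_A = -1.742 / -6.8 = 0.2562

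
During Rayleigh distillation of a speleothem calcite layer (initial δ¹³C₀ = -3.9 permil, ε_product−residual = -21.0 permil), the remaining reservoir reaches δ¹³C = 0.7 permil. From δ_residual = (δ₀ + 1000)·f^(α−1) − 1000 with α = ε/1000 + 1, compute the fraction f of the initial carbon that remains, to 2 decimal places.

α − 1 = ε/1000 = -0.0210
(δ_res + 1000)/(δ₀ + 1000) = (0.7 + 1000)/(-3.9 + 1000) = 1000.7/996.1 = 1.004618
f = 1.004618^(1/-0.0210) = exp(ln(1.004618)/-0.0210) = exp(0.00461/-0.0210)
f = exp(-0.2194) = 0.8030

0.80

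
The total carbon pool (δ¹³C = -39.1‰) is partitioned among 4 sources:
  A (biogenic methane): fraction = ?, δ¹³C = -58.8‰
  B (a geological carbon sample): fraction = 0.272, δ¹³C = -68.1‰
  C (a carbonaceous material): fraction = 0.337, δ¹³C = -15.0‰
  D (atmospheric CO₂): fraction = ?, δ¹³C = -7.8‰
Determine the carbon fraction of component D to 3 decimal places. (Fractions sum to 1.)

0.146

Let f_D and f_A be the unknown fractions; fractions sum to 1 so f_D + f_A = 0.391.
Mass balance: Σ fᵢ·δᵢ = δ_bulk ⇒ f_D·(-7.8) + f_A·(-58.8) = -39.1 − (-23.578) = -15.522
Substitute f_A = 0.391 − f_D:
f_D·(-7.8 − -58.8) = -15.522 − 0.391×(-58.8) = 7.469
f_D = 7.469 / 51.0 = 0.1465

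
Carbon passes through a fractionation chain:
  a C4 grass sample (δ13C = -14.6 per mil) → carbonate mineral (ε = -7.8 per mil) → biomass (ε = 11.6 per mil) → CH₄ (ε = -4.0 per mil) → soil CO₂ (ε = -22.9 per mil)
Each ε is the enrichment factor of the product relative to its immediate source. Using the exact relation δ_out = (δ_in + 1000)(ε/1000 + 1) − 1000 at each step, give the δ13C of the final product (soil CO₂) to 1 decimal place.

-37.5 per mil

step 1: δ = (-14.60 + 1000)·(-7.8/1000 + 1) − 1000 = -22.29 per mil
step 2: δ = (-22.29 + 1000)·(11.6/1000 + 1) − 1000 = -10.94 per mil
step 3: δ = (-10.94 + 1000)·(-4.0/1000 + 1) − 1000 = -14.90 per mil
step 4: δ = (-14.90 + 1000)·(-22.9/1000 + 1) − 1000 = -37.46 per mil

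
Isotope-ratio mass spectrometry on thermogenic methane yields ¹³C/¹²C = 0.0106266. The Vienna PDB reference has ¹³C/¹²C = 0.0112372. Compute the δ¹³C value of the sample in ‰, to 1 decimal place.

-54.3‰

δ¹³C = (R_sample / R_standard − 1) × 1000
R_sample / R_standard = 0.0106266 / 0.0112372 = 0.945663
δ¹³C = (0.945663 − 1) × 1000 = -54.34‰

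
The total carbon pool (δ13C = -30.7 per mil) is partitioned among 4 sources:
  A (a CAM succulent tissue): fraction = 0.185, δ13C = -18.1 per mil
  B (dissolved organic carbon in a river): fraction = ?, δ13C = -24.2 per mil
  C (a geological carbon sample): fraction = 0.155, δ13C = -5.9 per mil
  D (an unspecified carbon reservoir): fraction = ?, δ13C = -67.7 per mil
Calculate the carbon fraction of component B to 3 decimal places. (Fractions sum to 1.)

0.419

Let f_B and f_D be the unknown fractions; fractions sum to 1 so f_B + f_D = 0.660.
Mass balance: Σ fᵢ·δᵢ = δ_bulk ⇒ f_B·(-24.2) + f_D·(-67.7) = -30.7 − (-4.263) = -26.437
Substitute f_D = 0.660 − f_B:
f_B·(-24.2 − -67.7) = -26.437 − 0.660×(-67.7) = 18.245
f_B = 18.245 / 43.5 = 0.4194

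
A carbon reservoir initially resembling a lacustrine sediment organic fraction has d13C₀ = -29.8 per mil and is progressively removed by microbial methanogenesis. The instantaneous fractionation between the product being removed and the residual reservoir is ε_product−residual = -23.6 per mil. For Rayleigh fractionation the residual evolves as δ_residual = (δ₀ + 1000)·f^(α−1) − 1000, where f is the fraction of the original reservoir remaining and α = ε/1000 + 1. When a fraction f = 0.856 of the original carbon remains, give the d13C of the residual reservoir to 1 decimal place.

Rayleigh residual: δ_res = (δ₀ + 1000)·f^(α−1) − 1000
α = ε/1000 + 1 = 0.97640, so α − 1 = -0.02360
f^(α−1) = 0.856^(-0.02360) = 1.003676
δ_res = (-29.8 + 1000) × 1.003676 − 1000 = 973.767 − 1000 = -26.23 per mil

-26.2 per mil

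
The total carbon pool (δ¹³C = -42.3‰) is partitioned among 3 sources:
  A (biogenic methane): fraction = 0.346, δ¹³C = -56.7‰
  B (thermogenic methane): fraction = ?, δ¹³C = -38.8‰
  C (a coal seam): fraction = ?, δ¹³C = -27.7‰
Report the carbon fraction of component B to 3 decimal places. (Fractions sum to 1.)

Let f_B and f_C be the unknown fractions; fractions sum to 1 so f_B + f_C = 0.654.
Mass balance: Σ fᵢ·δᵢ = δ_bulk ⇒ f_B·(-38.8) + f_C·(-27.7) = -42.3 − (-19.618) = -22.682
Substitute f_C = 0.654 − f_B:
f_B·(-38.8 − -27.7) = -22.682 − 0.654×(-27.7) = -4.566
f_B = -4.566 / -11.1 = 0.4114

0.411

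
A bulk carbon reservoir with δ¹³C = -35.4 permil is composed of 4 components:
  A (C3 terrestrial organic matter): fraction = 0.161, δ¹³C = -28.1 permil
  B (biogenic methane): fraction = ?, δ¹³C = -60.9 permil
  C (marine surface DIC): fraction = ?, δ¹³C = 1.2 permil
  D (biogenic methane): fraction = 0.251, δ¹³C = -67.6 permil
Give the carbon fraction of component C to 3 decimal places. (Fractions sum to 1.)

Let f_C and f_B be the unknown fractions; fractions sum to 1 so f_C + f_B = 0.588.
Mass balance: Σ fᵢ·δᵢ = δ_bulk ⇒ f_C·(1.2) + f_B·(-60.9) = -35.4 − (-21.492) = -13.908
Substitute f_B = 0.588 − f_C:
f_C·(1.2 − -60.9) = -13.908 − 0.588×(-60.9) = 21.901
f_C = 21.901 / 62.1 = 0.3527

0.353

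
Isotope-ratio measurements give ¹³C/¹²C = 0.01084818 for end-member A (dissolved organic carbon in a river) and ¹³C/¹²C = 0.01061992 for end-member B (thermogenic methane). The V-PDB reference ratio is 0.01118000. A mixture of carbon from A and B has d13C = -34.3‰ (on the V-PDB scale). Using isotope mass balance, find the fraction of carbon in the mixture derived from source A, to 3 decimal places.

δ_A = (0.01084818/0.01118000 − 1)×1000 = (0.970320 − 1)×1000 = -29.680‰
δ_B = (0.01061992/0.01118000 − 1)×1000 = (0.949903 − 1)×1000 = -50.097‰
f_A = (δ_mix − δ_B)/(δ_A − δ_B) = (-34.3 − (-50.097))/(-29.680 − (-50.097))
f_A = 15.797 / 20.417 = 0.7737

0.774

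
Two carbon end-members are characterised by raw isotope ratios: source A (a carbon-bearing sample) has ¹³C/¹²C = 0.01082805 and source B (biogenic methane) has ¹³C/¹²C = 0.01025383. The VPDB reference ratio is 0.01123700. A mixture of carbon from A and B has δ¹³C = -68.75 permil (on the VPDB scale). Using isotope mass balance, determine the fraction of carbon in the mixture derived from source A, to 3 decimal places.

0.367

δ_A = (0.01082805/0.01123700 − 1)×1000 = (0.963607 − 1)×1000 = -36.393 permil
δ_B = (0.01025383/0.01123700 − 1)×1000 = (0.912506 − 1)×1000 = -87.494 permil
f_A = (δ_mix − δ_B)/(δ_A − δ_B) = (-68.75 − (-87.494))/(-36.393 − (-87.494))
f_A = 18.744 / 51.101 = 0.3668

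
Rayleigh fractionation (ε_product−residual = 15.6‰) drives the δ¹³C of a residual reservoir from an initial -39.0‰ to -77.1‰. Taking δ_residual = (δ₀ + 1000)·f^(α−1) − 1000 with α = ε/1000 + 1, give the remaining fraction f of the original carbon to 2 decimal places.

0.07

α − 1 = ε/1000 = 0.0156
(δ_res + 1000)/(δ₀ + 1000) = (-77.1 + 1000)/(-39.0 + 1000) = 922.9/961.0 = 0.960354
f = 0.960354^(1/0.0156) = exp(ln(0.960354)/0.0156) = exp(-0.04045/0.0156)
f = exp(-2.5932) = 0.0748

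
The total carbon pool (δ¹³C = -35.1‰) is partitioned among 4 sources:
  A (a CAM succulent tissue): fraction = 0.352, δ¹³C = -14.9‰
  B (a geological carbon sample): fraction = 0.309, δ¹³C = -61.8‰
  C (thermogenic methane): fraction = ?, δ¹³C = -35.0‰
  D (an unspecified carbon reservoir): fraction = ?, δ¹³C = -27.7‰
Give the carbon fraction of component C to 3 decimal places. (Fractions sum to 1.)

Let f_C and f_D be the unknown fractions; fractions sum to 1 so f_C + f_D = 0.339.
Mass balance: Σ fᵢ·δᵢ = δ_bulk ⇒ f_C·(-35.0) + f_D·(-27.7) = -35.1 − (-24.341) = -10.759
Substitute f_D = 0.339 − f_C:
f_C·(-35.0 − -27.7) = -10.759 − 0.339×(-27.7) = -1.369
f_C = -1.369 / -7.3 = 0.1875

0.187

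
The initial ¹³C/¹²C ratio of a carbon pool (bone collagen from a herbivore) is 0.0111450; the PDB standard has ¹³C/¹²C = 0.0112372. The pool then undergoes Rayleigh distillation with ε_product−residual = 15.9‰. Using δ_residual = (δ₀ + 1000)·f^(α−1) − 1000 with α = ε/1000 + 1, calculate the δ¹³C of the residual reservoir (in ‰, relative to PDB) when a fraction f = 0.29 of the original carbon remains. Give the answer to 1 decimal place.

δ₀ = (0.0111450/0.0112372 − 1)×1000 = (0.991795 − 1)×1000 = -8.205‰
α − 1 = ε/1000 = 0.0159
f^(α−1) = 0.29^(0.0159) = 0.980510
δ_res = (-8.205 + 1000) × 0.980510 − 1000 = 972.465 − 1000 = -27.53‰

-27.5‰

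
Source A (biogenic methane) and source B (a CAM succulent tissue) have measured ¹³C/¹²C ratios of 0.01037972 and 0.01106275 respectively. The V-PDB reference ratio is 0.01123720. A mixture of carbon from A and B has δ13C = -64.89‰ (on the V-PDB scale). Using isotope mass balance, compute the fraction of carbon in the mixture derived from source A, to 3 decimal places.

δ_A = (0.01037972/0.01123720 − 1)×1000 = (0.923693 − 1)×1000 = -76.307‰
δ_B = (0.01106275/0.01123720 − 1)×1000 = (0.984476 − 1)×1000 = -15.524‰
f_A = (δ_mix − δ_B)/(δ_A − δ_B) = (-64.89 − (-15.524))/(-76.307 − (-15.524))
f_A = -49.366 / -60.783 = 0.8122

0.812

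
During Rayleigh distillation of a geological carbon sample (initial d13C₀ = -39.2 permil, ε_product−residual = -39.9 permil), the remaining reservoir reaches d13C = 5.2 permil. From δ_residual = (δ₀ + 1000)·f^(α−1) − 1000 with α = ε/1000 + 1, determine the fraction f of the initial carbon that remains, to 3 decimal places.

α − 1 = ε/1000 = -0.0399
(δ_res + 1000)/(δ₀ + 1000) = (5.2 + 1000)/(-39.2 + 1000) = 1005.2/960.8 = 1.046211
f = 1.046211^(1/-0.0399) = exp(ln(1.046211)/-0.0399) = exp(0.04518/-0.0399)
f = exp(-1.1322) = 0.3223

0.322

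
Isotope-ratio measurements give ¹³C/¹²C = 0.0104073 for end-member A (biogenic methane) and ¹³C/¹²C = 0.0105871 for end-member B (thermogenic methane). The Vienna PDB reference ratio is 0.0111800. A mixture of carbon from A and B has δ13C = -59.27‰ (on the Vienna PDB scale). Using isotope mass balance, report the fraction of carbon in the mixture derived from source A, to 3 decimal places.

δ_A = (0.0104073/0.0111800 − 1)×1000 = (0.930886 − 1)×1000 = -69.114‰
δ_B = (0.0105871/0.0111800 − 1)×1000 = (0.946968 − 1)×1000 = -53.032‰
f_A = (δ_mix − δ_B)/(δ_A − δ_B) = (-59.27 − (-53.032))/(-69.114 − (-53.032))
f_A = -6.238 / -16.082 = 0.3879

0.388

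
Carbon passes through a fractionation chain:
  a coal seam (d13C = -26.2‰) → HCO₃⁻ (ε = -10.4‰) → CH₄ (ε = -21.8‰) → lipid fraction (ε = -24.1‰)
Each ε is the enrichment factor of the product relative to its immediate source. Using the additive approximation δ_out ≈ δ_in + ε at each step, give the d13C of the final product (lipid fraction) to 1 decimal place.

step 1: δ ≈ -26.2 + (-10.4) = -36.6‰
step 2: δ ≈ -36.6 + (-21.8) = -58.4‰
step 3: δ ≈ -58.4 + (-24.1) = -82.5‰

-82.5‰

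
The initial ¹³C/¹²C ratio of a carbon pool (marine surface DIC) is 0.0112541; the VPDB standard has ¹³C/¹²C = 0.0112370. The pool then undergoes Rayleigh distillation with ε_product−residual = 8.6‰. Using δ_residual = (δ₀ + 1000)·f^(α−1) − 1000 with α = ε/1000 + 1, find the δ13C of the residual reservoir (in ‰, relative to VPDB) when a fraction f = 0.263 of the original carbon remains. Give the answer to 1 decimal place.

-9.9‰

δ₀ = (0.0112541/0.0112370 − 1)×1000 = (1.001522 − 1)×1000 = 1.522‰
α − 1 = ε/1000 = 0.0086
f^(α−1) = 0.263^(0.0086) = 0.988580
δ_res = (1.522 + 1000) × 0.988580 − 1000 = 990.084 − 1000 = -9.92‰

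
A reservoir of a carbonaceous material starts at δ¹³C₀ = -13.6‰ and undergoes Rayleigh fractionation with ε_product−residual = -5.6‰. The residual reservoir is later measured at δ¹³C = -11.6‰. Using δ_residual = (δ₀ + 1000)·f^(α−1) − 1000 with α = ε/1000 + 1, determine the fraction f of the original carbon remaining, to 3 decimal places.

0.696

α − 1 = ε/1000 = -0.0056
(δ_res + 1000)/(δ₀ + 1000) = (-11.6 + 1000)/(-13.6 + 1000) = 988.4/986.4 = 1.002028
f = 1.002028^(1/-0.0056) = exp(ln(1.002028)/-0.0056) = exp(0.00203/-0.0056)
f = exp(-0.3617) = 0.6965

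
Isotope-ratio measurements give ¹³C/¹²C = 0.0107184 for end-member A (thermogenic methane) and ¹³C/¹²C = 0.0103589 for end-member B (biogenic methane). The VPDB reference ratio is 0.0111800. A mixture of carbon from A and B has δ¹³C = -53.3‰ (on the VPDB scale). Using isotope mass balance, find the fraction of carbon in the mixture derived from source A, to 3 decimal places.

δ_A = (0.0107184/0.0111800 − 1)×1000 = (0.958712 − 1)×1000 = -41.288‰
δ_B = (0.0103589/0.0111800 − 1)×1000 = (0.926556 − 1)×1000 = -73.444‰
f_A = (δ_mix − δ_B)/(δ_A − δ_B) = (-53.3 − (-73.444))/(-41.288 − (-73.444))
f_A = 20.144 / 32.156 = 0.6264

0.626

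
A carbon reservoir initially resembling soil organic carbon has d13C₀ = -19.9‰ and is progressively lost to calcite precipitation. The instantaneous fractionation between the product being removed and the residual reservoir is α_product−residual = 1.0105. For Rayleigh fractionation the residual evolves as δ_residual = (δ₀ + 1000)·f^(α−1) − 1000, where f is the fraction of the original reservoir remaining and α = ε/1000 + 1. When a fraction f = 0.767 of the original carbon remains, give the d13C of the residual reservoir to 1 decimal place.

Rayleigh residual: δ_res = (δ₀ + 1000)·f^(α−1) − 1000
α − 1 = 0.01050
f^(α−1) = 0.767^(0.01050) = 0.997219
δ_res = (-19.9 + 1000) × 0.997219 − 1000 = 977.374 − 1000 = -22.63‰

-22.6‰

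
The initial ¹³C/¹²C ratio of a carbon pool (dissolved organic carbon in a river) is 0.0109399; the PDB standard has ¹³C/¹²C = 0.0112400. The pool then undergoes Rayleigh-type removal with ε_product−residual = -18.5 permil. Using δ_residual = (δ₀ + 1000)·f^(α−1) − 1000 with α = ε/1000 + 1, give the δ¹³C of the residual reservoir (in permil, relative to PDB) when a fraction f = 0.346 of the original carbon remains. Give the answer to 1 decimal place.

-7.4 permil

δ₀ = (0.0109399/0.0112400 − 1)×1000 = (0.973301 − 1)×1000 = -26.699 permil
α − 1 = ε/1000 = -0.0185
f^(α−1) = 0.346^(-0.0185) = 1.019828
δ_res = (-26.699 + 1000) × 1.019828 − 1000 = 992.600 − 1000 = -7.40 permil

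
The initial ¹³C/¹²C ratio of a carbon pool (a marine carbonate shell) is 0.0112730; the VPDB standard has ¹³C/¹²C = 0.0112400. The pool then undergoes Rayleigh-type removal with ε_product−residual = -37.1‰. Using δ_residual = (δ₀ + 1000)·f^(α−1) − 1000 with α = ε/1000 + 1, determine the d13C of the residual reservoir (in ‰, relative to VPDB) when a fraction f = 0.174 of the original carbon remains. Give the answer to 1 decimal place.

δ₀ = (0.0112730/0.0112400 − 1)×1000 = (1.002936 − 1)×1000 = 2.936‰
α − 1 = ε/1000 = -0.0371
f^(α−1) = 0.174^(-0.0371) = 1.067028
δ_res = (2.936 + 1000) × 1.067028 − 1000 = 1070.160 − 1000 = 70.16‰

70.2‰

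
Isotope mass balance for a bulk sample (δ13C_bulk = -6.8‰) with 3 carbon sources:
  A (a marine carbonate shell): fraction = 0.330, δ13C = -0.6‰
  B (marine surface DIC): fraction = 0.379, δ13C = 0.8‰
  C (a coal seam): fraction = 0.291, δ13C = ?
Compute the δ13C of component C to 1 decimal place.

Isotope mass balance: δ_bulk = Σ fᵢ·δᵢ.
-6.8 = 0.330×(-0.6) + 0.379×(0.8) + 0.291×δ_C
0.291·δ_C = -6.8 − (0.105) = -6.905
δ_C = -6.905 / 0.291 = -23.73‰

-23.7‰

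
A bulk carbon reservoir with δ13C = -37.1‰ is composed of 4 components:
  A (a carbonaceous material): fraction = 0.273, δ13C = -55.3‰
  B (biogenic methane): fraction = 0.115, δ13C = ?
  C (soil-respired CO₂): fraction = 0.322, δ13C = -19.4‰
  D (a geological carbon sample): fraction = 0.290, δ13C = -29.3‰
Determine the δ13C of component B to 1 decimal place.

-63.1‰

Isotope mass balance: δ_bulk = Σ fᵢ·δᵢ.
-37.1 = 0.273×(-55.3) + 0.115×δ_B + 0.322×(-19.4) + 0.290×(-29.3)
0.115·δ_B = -37.1 − (-29.841) = -7.259
δ_B = -7.259 / 0.115 = -63.12‰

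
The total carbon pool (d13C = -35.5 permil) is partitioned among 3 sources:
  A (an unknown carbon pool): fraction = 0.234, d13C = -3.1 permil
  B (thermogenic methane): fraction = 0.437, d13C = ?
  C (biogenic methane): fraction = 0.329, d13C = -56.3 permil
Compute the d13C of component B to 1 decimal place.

Isotope mass balance: δ_bulk = Σ fᵢ·δᵢ.
-35.5 = 0.234×(-3.1) + 0.437×δ_B + 0.329×(-56.3)
0.437·δ_B = -35.5 − (-19.248) = -16.252
δ_B = -16.252 / 0.437 = -37.19 permil

-37.2 permil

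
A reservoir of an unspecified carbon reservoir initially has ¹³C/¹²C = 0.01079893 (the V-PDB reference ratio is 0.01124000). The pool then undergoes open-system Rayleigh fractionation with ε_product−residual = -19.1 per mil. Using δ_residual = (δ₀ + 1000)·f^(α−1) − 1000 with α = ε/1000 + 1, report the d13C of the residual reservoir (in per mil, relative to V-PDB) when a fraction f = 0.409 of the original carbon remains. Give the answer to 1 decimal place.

-22.7 per mil

δ₀ = (0.01079893/0.01124000 − 1)×1000 = (0.960759 − 1)×1000 = -39.241 per mil
α − 1 = ε/1000 = -0.0191
f^(α−1) = 0.409^(-0.0191) = 1.017223
δ_res = (-39.241 + 1000) × 1.017223 − 1000 = 977.306 − 1000 = -22.69 per mil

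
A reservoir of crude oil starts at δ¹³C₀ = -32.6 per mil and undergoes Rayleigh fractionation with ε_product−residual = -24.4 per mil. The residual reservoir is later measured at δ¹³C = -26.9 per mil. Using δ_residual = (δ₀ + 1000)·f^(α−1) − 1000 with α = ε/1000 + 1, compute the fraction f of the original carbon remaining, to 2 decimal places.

α − 1 = ε/1000 = -0.0244
(δ_res + 1000)/(δ₀ + 1000) = (-26.9 + 1000)/(-32.6 + 1000) = 973.1/967.4 = 1.005892
f = 1.005892^(1/-0.0244) = exp(ln(1.005892)/-0.0244) = exp(0.00587/-0.0244)
f = exp(-0.2408) = 0.7860

0.79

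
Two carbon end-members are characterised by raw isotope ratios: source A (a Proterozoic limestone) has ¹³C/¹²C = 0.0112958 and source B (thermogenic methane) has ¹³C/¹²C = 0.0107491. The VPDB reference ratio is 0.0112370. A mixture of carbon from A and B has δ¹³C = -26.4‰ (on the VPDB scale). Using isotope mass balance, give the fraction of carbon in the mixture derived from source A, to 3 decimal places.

δ_A = (0.0112958/0.0112370 − 1)×1000 = (1.005233 − 1)×1000 = 5.233‰
δ_B = (0.0107491/0.0112370 − 1)×1000 = (0.956581 − 1)×1000 = -43.419‰
f_A = (δ_mix − δ_B)/(δ_A − δ_B) = (-26.4 − (-43.419))/(5.233 − (-43.419))
f_A = 17.019 / 48.652 = 0.3498

0.350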